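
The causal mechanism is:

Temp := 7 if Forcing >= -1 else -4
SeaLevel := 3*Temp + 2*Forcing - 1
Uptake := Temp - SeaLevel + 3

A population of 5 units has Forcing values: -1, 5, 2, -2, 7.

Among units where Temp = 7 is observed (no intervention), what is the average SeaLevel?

Observing Temp=7 restricts to units where Temp's equation naturally yields 7: Forcing ∈ {-1, 5, 2, 7}. In that subpopulation SeaLevel = 18, 30, 24, 34, mean 26.5.

26.5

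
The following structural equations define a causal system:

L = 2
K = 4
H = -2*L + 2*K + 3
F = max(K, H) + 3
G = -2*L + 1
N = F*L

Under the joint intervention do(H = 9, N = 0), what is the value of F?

Setting H = 9, N = 0 by intervention discards those variables' equations.
F = max(K, H) + 3  [with K=4, H=9]  = 12

12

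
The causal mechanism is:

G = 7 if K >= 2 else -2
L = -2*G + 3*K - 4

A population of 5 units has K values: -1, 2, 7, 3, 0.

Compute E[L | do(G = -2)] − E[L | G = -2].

do(G=-2) breaks G's dependence on K. With G=-2 fixed, L across the units is -3, 6, 21, 9, 0, mean 6.6.
Observing G=-2 restricts to units where G's equation naturally yields -2: K ∈ {-1, 0}. In that subpopulation L = -3, 0, mean -1.5.
Difference = 6.6 − (-1.5) = 8.1.

8.1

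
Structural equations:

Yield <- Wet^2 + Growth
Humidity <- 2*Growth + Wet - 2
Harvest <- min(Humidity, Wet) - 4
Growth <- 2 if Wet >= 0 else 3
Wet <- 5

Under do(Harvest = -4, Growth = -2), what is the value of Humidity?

Setting Harvest = -4, Growth = -2 by intervention discards those variables' equations.
Humidity = 2*Growth + Wet - 2  [with Growth=-2, Wet=5]  = -1

-1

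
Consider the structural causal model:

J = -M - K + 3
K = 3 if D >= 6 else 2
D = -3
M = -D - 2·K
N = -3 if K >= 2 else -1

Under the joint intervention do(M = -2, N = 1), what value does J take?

Setting M = -2, N = 1 by intervention discards those variables' equations.
K = 3 if D >= 6 else 2  [with D=-3]  = 2
J = -M - K + 3  [with M=-2, K=2]  = 3

3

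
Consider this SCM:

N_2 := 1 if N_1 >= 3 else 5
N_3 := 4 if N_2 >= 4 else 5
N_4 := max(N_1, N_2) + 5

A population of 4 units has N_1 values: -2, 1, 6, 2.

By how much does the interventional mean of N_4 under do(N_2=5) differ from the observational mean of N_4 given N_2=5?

do(N_2=5) breaks N_2's dependence on N_1. With N_2=5 fixed, N_4 across the units is 10, 10, 11, 10, mean 10.25.
Conditioning on N_2=5 selects the 3 unit(s) with N_1 ∈ {-2, 1, 2}. Their N_4 values: 10, 10, 10. Mean = 10.
Difference = 10.25 − 10 = 0.25.

0.25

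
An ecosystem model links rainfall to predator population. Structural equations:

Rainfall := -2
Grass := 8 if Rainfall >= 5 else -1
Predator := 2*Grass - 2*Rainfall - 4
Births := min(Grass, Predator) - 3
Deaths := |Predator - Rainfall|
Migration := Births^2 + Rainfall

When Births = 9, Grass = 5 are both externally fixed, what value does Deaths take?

The joint intervention fixes Births = 9, Grass = 5, removing each variable's own equation.
Predator = 2*Grass - 2*Rainfall - 4  [with Grass=5, Rainfall=-2]  = 10
Deaths = |Predator - Rainfall|  [with Predator=10, Rainfall=-2]  = 12

12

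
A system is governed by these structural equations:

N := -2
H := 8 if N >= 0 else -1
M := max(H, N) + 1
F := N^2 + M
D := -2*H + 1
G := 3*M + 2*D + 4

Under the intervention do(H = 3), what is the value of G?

6

Under do(H=3), the mechanism H := 8 if N >= 0 else -1 is discarded; H is fixed at 3.
M = max(H, N) + 1  [with H=3, N=-2]  = 4
D = -2*H + 1  [with H=3]  = -5
G = 3*M + 2*D + 4  [with M=4, D=-5]  = 6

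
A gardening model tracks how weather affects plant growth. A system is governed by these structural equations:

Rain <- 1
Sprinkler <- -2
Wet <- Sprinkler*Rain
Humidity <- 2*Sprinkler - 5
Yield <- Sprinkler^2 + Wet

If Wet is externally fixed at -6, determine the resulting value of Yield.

do(Wet=-6) replaces the equation Wet <- Sprinkler*Rain with the constant Wet = -6.
Yield = Sprinkler^2 + Wet  [with Sprinkler=-2, Wet=-6]  = -2

-2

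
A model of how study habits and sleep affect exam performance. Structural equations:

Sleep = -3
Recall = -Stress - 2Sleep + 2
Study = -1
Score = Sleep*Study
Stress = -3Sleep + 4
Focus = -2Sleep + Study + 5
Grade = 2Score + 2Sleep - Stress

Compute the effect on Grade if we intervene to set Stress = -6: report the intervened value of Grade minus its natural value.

19

The intervention breaks the incoming arrows to Stress: Stress = -3Sleep + 4 no longer applies, and Stress = -6.
Score = Sleep*Study  [with Sleep=-3, Study=-1]  = 3
Grade = 2Score + 2Sleep - Stress  [with Score=3, Sleep=-3, Stress=-6]  = 6
Without intervention: Stress = -3Sleep + 4  [with Sleep=-3]  = 13; Score = Sleep*Study  [with Sleep=-3, Study=-1]  = 3; Grade = 2Score + 2Sleep - Stress  [with Score=3, Sleep=-3, Stress=13]  = -13.
Change = 6 − (-13) = 19.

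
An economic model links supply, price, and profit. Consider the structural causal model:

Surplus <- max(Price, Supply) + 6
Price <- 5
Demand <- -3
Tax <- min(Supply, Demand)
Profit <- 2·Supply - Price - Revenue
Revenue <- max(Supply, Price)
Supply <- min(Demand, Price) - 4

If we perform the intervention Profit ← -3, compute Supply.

do(Profit=-3) replaces the equation Profit <- 2·Supply - Price - Revenue with the constant Profit = -3.
Supply is not downstream of the intervention, so its value is determined by the original equations.
Supply = min(Demand, Price) - 4  [with Demand=-3, Price=5]  = -7

-7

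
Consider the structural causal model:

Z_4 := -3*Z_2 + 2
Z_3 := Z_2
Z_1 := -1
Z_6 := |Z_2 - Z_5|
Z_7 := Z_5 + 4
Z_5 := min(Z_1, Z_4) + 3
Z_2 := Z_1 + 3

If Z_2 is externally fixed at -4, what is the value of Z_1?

-1

Under do(Z_2=-4), the mechanism Z_2 := Z_1 + 3 is discarded; Z_2 is fixed at -4.
Z_1 is not downstream of the intervention, so its value is determined by the original equations.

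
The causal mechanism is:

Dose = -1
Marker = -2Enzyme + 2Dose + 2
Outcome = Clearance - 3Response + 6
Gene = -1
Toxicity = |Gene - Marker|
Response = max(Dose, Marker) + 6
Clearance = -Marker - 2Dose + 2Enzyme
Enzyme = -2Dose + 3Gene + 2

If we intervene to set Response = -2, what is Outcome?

18

do(Response=-2) replaces the equation Response = max(Dose, Marker) + 6 with the constant Response = -2.
Enzyme = -2Dose + 3Gene + 2  [with Dose=-1, Gene=-1]  = 1
Marker = -2Enzyme + 2Dose + 2  [with Enzyme=1, Dose=-1]  = -2
Clearance = -Marker - 2Dose + 2Enzyme  [with Marker=-2, Dose=-1, Enzyme=1]  = 6
Outcome = Clearance - 3Response + 6  [with Clearance=6, Response=-2]  = 18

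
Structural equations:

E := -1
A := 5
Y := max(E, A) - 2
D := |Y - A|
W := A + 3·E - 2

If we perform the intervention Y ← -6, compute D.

The intervention breaks the incoming arrows to Y: Y := max(E, A) - 2 no longer applies, and Y = -6.
D = |Y - A|  [with Y=-6, A=5]  = 11

11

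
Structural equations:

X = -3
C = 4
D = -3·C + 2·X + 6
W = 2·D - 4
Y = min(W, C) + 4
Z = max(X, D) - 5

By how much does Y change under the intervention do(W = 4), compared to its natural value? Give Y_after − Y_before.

32

Intervening sets W = 4 and removes its equation (W = 2·D - 4).
Y = min(W, C) + 4  [with W=4, C=4]  = 8
Without intervention: D = -3·C + 2·X + 6  [with C=4, X=-3]  = -12; W = 2·D - 4  [with D=-12]  = -28; Y = min(W, C) + 4  [with W=-28, C=4]  = -24.
Change = 8 − (-24) = 32.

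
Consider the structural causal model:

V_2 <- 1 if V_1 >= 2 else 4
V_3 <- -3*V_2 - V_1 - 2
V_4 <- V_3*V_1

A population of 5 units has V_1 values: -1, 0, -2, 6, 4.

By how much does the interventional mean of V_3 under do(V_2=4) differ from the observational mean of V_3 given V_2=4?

-2.4

The intervention sets V_2=4 in all 5 units regardless of V_1. Recomputing V_3 per unit gives -13, -14, -12, -20, -18; average -15.4.
Observing V_2=4 restricts to units where V_2's equation naturally yields 4: V_1 ∈ {-1, 0, -2}. In that subpopulation V_3 = -13, -14, -12, mean -13.
Difference = -15.4 − (-13) = -2.4.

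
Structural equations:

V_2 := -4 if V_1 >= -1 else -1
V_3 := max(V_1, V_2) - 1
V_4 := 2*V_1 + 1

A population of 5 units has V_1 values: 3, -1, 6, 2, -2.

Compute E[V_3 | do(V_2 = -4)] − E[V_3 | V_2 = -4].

do(V_2=-4) breaks V_2's dependence on V_1. With V_2=-4 fixed, V_3 across the units is 2, -2, 5, 1, -3, mean 0.6.
Conditioning on V_2=-4 selects the 4 unit(s) with V_1 ∈ {3, -1, 6, 2}. Their V_3 values: 2, -2, 5, 1. Mean = 1.5.
Difference = 0.6 − 1.5 = -0.9.

-0.9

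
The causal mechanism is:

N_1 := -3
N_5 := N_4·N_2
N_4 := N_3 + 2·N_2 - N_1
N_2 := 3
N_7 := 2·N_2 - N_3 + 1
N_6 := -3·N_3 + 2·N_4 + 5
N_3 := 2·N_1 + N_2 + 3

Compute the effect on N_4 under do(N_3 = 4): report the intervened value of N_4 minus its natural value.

The intervention breaks the incoming arrows to N_3: N_3 := 2·N_1 + N_2 + 3 no longer applies, and N_3 = 4.
N_4 = N_3 + 2·N_2 - N_1  [with N_3=4, N_2=3, N_1=-3]  = 13
Without intervention: N_3 = 2·N_1 + N_2 + 3  [with N_1=-3, N_2=3]  = 0; N_4 = N_3 + 2·N_2 - N_1  [with N_3=0, N_2=3, N_1=-3]  = 9.
Change = 13 − 9 = 4.

4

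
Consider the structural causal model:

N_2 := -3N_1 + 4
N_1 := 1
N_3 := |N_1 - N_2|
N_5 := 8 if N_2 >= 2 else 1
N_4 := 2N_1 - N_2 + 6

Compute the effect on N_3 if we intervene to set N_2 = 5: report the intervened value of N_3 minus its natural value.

4

The intervention breaks the incoming arrows to N_2: N_2 := -3N_1 + 4 no longer applies, and N_2 = 5.
N_3 = |N_1 - N_2|  [with N_1=1, N_2=5]  = 4
Without intervention: N_2 = -3N_1 + 4  [with N_1=1]  = 1; N_3 = |N_1 - N_2|  [with N_1=1, N_2=1]  = 0.
Change = 4 − 0 = 4.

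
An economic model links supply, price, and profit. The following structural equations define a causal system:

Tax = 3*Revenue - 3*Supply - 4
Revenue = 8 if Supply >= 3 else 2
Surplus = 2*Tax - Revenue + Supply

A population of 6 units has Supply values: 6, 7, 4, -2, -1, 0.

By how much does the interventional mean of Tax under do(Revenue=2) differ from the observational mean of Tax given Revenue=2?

Under do(Revenue=2), Revenue's equation is replaced by Revenue=2 for every unit. Per-unit Tax: -16, -19, -10, 8, 5, 2. Mean = -5.
Observing Revenue=2 restricts to units where Revenue's equation naturally yields 2: Supply ∈ {-2, -1, 0}. In that subpopulation Tax = 8, 5, 2, mean 5.
Difference = -5 − 5 = -10.

-10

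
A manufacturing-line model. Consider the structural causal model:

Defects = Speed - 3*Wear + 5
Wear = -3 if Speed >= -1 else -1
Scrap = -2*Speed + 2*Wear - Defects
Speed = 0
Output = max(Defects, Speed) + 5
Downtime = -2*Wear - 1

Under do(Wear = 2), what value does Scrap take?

5

Under do(Wear=2), the mechanism Wear = -3 if Speed >= -1 else -1 is discarded; Wear is fixed at 2.
Defects = Speed - 3*Wear + 5  [with Speed=0, Wear=2]  = -1
Scrap = -2*Speed + 2*Wear - Defects  [with Speed=0, Wear=2, Defects=-1]  = 5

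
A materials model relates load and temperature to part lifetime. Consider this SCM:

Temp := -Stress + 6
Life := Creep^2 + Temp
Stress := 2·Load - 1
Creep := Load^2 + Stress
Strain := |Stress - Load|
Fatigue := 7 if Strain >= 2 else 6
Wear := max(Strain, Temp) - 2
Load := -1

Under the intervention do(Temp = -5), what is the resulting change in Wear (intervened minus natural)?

Under do(Temp=-5), the mechanism Temp := -Stress + 6 is discarded; Temp is fixed at -5.
Stress = 2·Load - 1  [with Load=-1]  = -3
Strain = |Stress - Load|  [with Stress=-3, Load=-1]  = 2
Wear = max(Strain, Temp) - 2  [with Strain=2, Temp=-5]  = 0
Without intervention: Stress = 2·Load - 1  [with Load=-1]  = -3; Strain = |Stress - Load|  [with Stress=-3, Load=-1]  = 2; Temp = -Stress + 6  [with Stress=-3]  = 9; Wear = max(Strain, Temp) - 2  [with Strain=2, Temp=9]  = 7.
Change = 0 − 7 = -7.

-7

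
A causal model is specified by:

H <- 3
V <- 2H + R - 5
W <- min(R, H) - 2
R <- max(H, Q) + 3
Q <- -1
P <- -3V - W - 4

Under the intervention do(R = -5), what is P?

15

The intervention breaks the incoming arrows to R: R <- max(H, Q) + 3 no longer applies, and R = -5.
V = 2H + R - 5  [with H=3, R=-5]  = -4
W = min(R, H) - 2  [with R=-5, H=3]  = -7
P = -3V - W - 4  [with V=-4, W=-7]  = 15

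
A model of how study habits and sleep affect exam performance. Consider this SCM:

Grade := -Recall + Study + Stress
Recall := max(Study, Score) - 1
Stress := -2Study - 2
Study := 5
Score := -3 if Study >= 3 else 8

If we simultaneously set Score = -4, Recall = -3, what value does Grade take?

Setting Score = -4, Recall = -3 by intervention discards those variables' equations.
Stress = -2Study - 2  [with Study=5]  = -12
Grade = -Recall + Study + Stress  [with Recall=-3, Study=5, Stress=-12]  = -4

-4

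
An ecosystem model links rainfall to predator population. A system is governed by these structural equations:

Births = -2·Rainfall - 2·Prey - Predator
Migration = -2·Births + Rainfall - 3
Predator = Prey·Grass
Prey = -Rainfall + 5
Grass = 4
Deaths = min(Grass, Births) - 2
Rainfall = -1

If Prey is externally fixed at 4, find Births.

do(Prey=4) replaces the equation Prey = -Rainfall + 5 with the constant Prey = 4.
Predator = Prey·Grass  [with Prey=4, Grass=4]  = 16
Births = -2·Rainfall - 2·Prey - Predator  [with Rainfall=-1, Prey=4, Predator=16]  = -22

-22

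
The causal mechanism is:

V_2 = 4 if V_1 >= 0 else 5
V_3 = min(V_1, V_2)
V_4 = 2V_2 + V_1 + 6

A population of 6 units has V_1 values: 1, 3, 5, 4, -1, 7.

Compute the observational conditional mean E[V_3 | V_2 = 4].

3.2

E[V_3|V_2=4] averages over only the 5 units with V_2=4 (V_1 = 1, 3, 5, 4, 7): V_3 = 1, 3, 4, 4, 4, mean 3.2.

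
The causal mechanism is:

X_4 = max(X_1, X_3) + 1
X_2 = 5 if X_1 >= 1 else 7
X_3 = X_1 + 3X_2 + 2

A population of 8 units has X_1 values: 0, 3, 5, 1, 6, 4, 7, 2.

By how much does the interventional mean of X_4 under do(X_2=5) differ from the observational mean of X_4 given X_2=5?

-0.5

do(X_2=5) breaks X_2's dependence on X_1. With X_2=5 fixed, X_4 across the units is 18, 21, 23, 19, 24, 22, 25, 20, mean 21.5.
E[X_4|X_2=5] averages over only the 7 units with X_2=5 (X_1 = 3, 5, 1, 6, 4, 7, 2): X_4 = 21, 23, 19, 24, 22, 25, 20, mean 22.
Difference = 21.5 − 22 = -0.5.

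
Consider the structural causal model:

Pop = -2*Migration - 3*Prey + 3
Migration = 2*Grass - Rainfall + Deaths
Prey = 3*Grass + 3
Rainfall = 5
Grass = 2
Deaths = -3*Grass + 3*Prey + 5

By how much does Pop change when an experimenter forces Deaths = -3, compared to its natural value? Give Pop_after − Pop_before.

Under do(Deaths=-3), the mechanism Deaths = -3*Grass + 3*Prey + 5 is discarded; Deaths is fixed at -3.
Prey = 3*Grass + 3  [with Grass=2]  = 9
Migration = 2*Grass - Rainfall + Deaths  [with Grass=2, Rainfall=5, Deaths=-3]  = -4
Pop = -2*Migration - 3*Prey + 3  [with Migration=-4, Prey=9]  = -16
Without intervention: Prey = 3*Grass + 3  [with Grass=2]  = 9; Deaths = -3*Grass + 3*Prey + 5  [with Grass=2, Prey=9]  = 26; Migration = 2*Grass - Rainfall + Deaths  [with Grass=2, Rainfall=5, Deaths=26]  = 25; Pop = -2*Migration - 3*Prey + 3  [with Migration=25, Prey=9]  = -74.
Change = -16 − (-74) = 58.

58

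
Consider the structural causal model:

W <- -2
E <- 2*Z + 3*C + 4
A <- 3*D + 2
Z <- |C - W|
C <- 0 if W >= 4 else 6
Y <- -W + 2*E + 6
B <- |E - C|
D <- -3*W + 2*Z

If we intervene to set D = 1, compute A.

do(D=1) replaces the equation D <- -3*W + 2*Z with the constant D = 1.
A = 3*D + 2  [with D=1]  = 5

5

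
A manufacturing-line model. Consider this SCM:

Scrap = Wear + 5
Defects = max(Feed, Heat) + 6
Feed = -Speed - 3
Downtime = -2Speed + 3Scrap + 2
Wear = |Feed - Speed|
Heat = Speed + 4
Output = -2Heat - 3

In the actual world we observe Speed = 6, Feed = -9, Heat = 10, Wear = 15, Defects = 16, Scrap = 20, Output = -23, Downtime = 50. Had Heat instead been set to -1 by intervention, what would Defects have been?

5

do(Heat=-1) replaces the equation Heat = Speed + 4 with the constant Heat = -1.
Feed = -Speed - 3  [with Speed=6]  = -9
Defects = max(Feed, Heat) + 6  [with Feed=-9, Heat=-1]  = 5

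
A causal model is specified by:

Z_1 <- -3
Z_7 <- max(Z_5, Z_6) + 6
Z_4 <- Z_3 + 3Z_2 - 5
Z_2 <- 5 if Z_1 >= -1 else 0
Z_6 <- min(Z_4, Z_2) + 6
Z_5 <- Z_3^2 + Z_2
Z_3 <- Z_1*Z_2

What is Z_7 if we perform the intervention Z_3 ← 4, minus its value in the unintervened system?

15

The intervention breaks the incoming arrows to Z_3: Z_3 <- Z_1*Z_2 no longer applies, and Z_3 = 4.
Z_2 = 5 if Z_1 >= -1 else 0  [with Z_1=-3]  = 0
Z_4 = Z_3 + 3Z_2 - 5  [with Z_3=4, Z_2=0]  = -1
Z_5 = Z_3^2 + Z_2  [with Z_3=4, Z_2=0]  = 16
Z_6 = min(Z_4, Z_2) + 6  [with Z_4=-1, Z_2=0]  = 5
Z_7 = max(Z_5, Z_6) + 6  [with Z_5=16, Z_6=5]  = 22
Without intervention: Z_2 = 5 if Z_1 >= -1 else 0  [with Z_1=-3]  = 0; Z_3 = Z_1*Z_2  [with Z_1=-3, Z_2=0]  = 0; Z_4 = Z_3 + 3Z_2 - 5  [with Z_3=0, Z_2=0]  = -5; Z_5 = Z_3^2 + Z_2  [with Z_3=0, Z_2=0]  = 0; Z_6 = min(Z_4, Z_2) + 6  [with Z_4=-5, Z_2=0]  = 1; Z_7 = max(Z_5, Z_6) + 6  [with Z_5=0, Z_6=1]  = 7.
Change = 22 − 7 = 15.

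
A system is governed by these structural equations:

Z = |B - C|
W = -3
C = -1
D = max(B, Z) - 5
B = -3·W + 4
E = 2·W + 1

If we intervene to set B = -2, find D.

The intervention breaks the incoming arrows to B: B = -3·W + 4 no longer applies, and B = -2.
Z = |B - C|  [with B=-2, C=-1]  = 1
D = max(B, Z) - 5  [with B=-2, Z=1]  = -4

-4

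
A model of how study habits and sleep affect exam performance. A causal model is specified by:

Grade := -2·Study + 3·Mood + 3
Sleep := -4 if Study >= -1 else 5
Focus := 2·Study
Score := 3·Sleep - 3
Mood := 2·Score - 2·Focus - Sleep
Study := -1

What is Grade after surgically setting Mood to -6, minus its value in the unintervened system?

48

The intervention breaks the incoming arrows to Mood: Mood := 2·Score - 2·Focus - Sleep no longer applies, and Mood = -6.
Grade = -2·Study + 3·Mood + 3  [with Study=-1, Mood=-6]  = -13
Without intervention: Sleep = -4 if Study >= -1 else 5  [with Study=-1]  = -4; Focus = 2·Study  [with Study=-1]  = -2; Score = 3·Sleep - 3  [with Sleep=-4]  = -15; Mood = 2·Score - 2·Focus - Sleep  [with Score=-15, Focus=-2, Sleep=-4]  = -22; Grade = -2·Study + 3·Mood + 3  [with Study=-1, Mood=-22]  = -61.
Change = -13 − (-61) = 48.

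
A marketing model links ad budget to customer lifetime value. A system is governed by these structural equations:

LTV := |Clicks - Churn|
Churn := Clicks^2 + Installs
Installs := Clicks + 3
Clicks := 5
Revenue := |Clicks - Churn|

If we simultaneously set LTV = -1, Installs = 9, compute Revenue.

Setting LTV = -1, Installs = 9 by intervention discards those variables' equations.
Churn = Clicks^2 + Installs  [with Clicks=5, Installs=9]  = 34
Revenue = |Clicks - Churn|  [with Clicks=5, Churn=34]  = 29

29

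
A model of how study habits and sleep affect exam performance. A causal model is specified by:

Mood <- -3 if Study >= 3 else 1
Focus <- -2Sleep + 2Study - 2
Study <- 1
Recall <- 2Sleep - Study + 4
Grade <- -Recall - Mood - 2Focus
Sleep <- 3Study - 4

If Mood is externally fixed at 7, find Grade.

-12

Under do(Mood=7), the mechanism Mood <- -3 if Study >= 3 else 1 is discarded; Mood is fixed at 7.
Sleep = 3Study - 4  [with Study=1]  = -1
Focus = -2Sleep + 2Study - 2  [with Sleep=-1, Study=1]  = 2
Recall = 2Sleep - Study + 4  [with Sleep=-1, Study=1]  = 1
Grade = -Recall - Mood - 2Focus  [with Recall=1, Mood=7, Focus=2]  = -12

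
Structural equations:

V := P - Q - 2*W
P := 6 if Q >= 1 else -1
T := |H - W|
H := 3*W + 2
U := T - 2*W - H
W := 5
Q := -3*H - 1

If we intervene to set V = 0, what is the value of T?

12

The intervention breaks the incoming arrows to V: V := P - Q - 2*W no longer applies, and V = 0.
T is not downstream of the intervention, so its value is determined by the original equations.
H = 3*W + 2  [with W=5]  = 17
T = |H - W|  [with H=17, W=5]  = 12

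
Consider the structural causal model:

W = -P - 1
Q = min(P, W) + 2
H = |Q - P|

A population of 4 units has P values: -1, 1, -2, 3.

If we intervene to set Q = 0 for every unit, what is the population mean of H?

1.75

Under do(Q=0), Q's equation is replaced by Q=0 for every unit. Per-unit H: 1, 1, 2, 3. Mean = 1.75.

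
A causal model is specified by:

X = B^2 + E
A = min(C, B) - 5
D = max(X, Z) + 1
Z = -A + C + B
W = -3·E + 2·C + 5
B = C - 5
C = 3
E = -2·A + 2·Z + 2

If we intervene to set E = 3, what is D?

do(E=3) replaces the equation E = -2·A + 2·Z + 2 with the constant E = 3.
B = C - 5  [with C=3]  = -2
A = min(C, B) - 5  [with C=3, B=-2]  = -7
Z = -A + C + B  [with A=-7, C=3, B=-2]  = 8
X = B^2 + E  [with B=-2, E=3]  = 7
D = max(X, Z) + 1  [with X=7, Z=8]  = 9

9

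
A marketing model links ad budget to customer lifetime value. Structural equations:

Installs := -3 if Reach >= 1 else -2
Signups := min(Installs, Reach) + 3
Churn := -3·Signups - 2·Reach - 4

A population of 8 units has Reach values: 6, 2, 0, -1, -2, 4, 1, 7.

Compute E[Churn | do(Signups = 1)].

-11.25

do(Signups=1) breaks Signups's dependence on Reach. With Signups=1 fixed, Churn across the units is -19, -11, -7, -5, -3, -15, -9, -21, mean -11.25.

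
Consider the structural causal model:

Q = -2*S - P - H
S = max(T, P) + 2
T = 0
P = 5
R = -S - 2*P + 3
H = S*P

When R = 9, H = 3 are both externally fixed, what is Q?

-22

The joint intervention fixes R = 9, H = 3, removing each variable's own equation.
S = max(T, P) + 2  [with T=0, P=5]  = 7
Q = -2*S - P - H  [with S=7, P=5, H=3]  = -22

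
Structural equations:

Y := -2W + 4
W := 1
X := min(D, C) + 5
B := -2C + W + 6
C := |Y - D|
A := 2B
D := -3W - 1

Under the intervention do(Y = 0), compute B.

-1

do(Y=0) replaces the equation Y := -2W + 4 with the constant Y = 0.
D = -3W - 1  [with W=1]  = -4
C = |Y - D|  [with Y=0, D=-4]  = 4
B = -2C + W + 6  [with C=4, W=1]  = -1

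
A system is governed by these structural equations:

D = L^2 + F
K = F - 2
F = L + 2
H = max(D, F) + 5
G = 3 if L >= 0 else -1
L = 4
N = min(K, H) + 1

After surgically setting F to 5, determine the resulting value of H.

do(F=5) replaces the equation F = L + 2 with the constant F = 5.
D = L^2 + F  [with L=4, F=5]  = 21
H = max(D, F) + 5  [with D=21, F=5]  = 26

26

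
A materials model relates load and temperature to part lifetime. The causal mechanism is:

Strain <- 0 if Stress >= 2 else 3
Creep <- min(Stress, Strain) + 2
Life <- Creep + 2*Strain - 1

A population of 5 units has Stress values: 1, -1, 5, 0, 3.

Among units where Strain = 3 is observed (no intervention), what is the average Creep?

E[Creep|Strain=3] averages over only the 3 units with Strain=3 (Stress = 1, -1, 0): Creep = 3, 1, 2, mean 2.

2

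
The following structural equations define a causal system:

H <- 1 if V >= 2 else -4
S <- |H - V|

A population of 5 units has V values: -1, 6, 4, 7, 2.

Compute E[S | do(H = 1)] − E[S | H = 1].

-0.35

The intervention sets H=1 in all 5 units regardless of V. Recomputing S per unit gives 2, 5, 3, 6, 1; average 3.4.
E[S|H=1] averages over only the 4 units with H=1 (V = 6, 4, 7, 2): S = 5, 3, 6, 1, mean 3.75.
Difference = 3.4 − 3.75 = -0.35.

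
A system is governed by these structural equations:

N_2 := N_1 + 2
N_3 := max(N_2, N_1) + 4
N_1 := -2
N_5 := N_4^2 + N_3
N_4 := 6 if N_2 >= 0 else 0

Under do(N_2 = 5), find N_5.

45

do(N_2=5) replaces the equation N_2 := N_1 + 2 with the constant N_2 = 5.
N_3 = max(N_2, N_1) + 4  [with N_2=5, N_1=-2]  = 9
N_4 = 6 if N_2 >= 0 else 0  [with N_2=5]  = 6
N_5 = N_4^2 + N_3  [with N_4=6, N_3=9]  = 45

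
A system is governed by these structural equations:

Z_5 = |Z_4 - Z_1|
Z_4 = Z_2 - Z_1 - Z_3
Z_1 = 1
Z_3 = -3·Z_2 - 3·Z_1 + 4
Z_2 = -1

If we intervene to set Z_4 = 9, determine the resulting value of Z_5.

8

Intervening sets Z_4 = 9 and removes its equation (Z_4 = Z_2 - Z_1 - Z_3).
Z_5 = |Z_4 - Z_1|  [with Z_4=9, Z_1=1]  = 8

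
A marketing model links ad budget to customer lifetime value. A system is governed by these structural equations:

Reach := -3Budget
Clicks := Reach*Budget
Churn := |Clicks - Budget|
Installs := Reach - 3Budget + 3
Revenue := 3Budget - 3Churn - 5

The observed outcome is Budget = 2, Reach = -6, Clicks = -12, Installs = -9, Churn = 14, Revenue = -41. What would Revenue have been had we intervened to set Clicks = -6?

-23

The intervention breaks the incoming arrows to Clicks: Clicks := Reach*Budget no longer applies, and Clicks = -6.
Churn = |Clicks - Budget|  [with Clicks=-6, Budget=2]  = 8
Revenue = 3Budget - 3Churn - 5  [with Budget=2, Churn=8]  = -23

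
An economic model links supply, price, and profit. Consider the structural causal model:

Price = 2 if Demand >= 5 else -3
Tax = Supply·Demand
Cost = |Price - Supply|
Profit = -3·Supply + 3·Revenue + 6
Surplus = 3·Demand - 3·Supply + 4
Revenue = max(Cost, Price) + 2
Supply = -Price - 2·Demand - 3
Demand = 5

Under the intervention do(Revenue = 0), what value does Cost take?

The intervention breaks the incoming arrows to Revenue: Revenue = max(Cost, Price) + 2 no longer applies, and Revenue = 0.
Since Cost is not a descendant of the intervened variable, it is unaffected.
Price = 2 if Demand >= 5 else -3  [with Demand=5]  = 2
Supply = -Price - 2·Demand - 3  [with Price=2, Demand=5]  = -15
Cost = |Price - Supply|  [with Price=2, Supply=-15]  = 17

17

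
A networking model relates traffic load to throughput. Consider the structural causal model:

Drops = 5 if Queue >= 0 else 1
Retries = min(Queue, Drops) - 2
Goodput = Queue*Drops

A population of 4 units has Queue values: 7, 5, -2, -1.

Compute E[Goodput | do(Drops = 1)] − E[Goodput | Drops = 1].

do(Drops=1) breaks Drops's dependence on Queue. With Drops=1 fixed, Goodput across the units is 7, 5, -2, -1, mean 2.25.
Observing Drops=1 restricts to units where Drops's equation naturally yields 1: Queue ∈ {-2, -1}. In that subpopulation Goodput = -2, -1, mean -1.5.
Difference = 2.25 − (-1.5) = 3.75.

3.75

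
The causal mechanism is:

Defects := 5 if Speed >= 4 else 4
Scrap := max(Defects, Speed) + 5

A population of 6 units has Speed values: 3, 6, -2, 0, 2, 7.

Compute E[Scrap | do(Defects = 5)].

Every unit gets Defects=5 under the intervention. Scrap values become 10, 11, 10, 10, 10, 12; E[Scrap|do(Defects=5)] = 10.5.

10.5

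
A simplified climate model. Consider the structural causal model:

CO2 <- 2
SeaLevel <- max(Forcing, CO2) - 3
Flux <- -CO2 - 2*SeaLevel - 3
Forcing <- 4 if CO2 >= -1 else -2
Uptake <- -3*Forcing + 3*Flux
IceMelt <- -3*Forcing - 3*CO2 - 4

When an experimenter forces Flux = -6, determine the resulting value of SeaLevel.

1

The intervention breaks the incoming arrows to Flux: Flux <- -CO2 - 2*SeaLevel - 3 no longer applies, and Flux = -6.
Since SeaLevel is not a descendant of the intervened variable, it is unaffected.
Forcing = 4 if CO2 >= -1 else -2  [with CO2=2]  = 4
SeaLevel = max(Forcing, CO2) - 3  [with Forcing=4, CO2=2]  = 1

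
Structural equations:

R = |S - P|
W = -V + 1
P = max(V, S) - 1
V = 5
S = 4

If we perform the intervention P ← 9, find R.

The intervention breaks the incoming arrows to P: P = max(V, S) - 1 no longer applies, and P = 9.
R = |S - P|  [with S=4, P=9]  = 5

5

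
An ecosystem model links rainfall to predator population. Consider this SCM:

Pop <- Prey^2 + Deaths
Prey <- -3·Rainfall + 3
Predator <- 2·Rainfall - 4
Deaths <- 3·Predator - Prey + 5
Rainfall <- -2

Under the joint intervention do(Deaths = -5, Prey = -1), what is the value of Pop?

The joint intervention fixes Deaths = -5, Prey = -1, removing each variable's own equation.
Pop = Prey^2 + Deaths  [with Prey=-1, Deaths=-5]  = -4

-4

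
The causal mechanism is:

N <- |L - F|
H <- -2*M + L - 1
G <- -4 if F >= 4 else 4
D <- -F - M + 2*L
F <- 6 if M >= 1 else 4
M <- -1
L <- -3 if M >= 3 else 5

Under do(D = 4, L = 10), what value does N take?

The joint intervention fixes D = 4, L = 10, removing each variable's own equation.
F = 6 if M >= 1 else 4  [with M=-1]  = 4
N = |L - F|  [with L=10, F=4]  = 6

6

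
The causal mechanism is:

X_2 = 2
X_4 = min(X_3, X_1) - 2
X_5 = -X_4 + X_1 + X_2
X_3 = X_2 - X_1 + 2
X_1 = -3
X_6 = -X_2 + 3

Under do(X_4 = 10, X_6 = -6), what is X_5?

Setting X_4 = 10, X_6 = -6 by intervention discards those variables' equations.
X_5 = -X_4 + X_1 + X_2  [with X_4=10, X_1=-3, X_2=2]  = -11

-11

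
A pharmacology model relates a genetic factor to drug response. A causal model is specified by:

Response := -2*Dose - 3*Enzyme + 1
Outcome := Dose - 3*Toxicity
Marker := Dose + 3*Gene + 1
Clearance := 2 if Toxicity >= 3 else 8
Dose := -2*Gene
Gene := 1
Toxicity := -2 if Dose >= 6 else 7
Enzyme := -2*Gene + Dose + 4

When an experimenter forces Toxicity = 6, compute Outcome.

-20

Intervening sets Toxicity = 6 and removes its equation (Toxicity := -2 if Dose >= 6 else 7).
Dose = -2*Gene  [with Gene=1]  = -2
Outcome = Dose - 3*Toxicity  [with Dose=-2, Toxicity=6]  = -20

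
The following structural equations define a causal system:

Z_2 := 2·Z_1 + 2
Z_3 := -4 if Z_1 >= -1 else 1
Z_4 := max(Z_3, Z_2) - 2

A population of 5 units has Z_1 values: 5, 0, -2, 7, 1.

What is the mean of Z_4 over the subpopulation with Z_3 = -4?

E[Z_4|Z_3=-4] averages over only the 4 units with Z_3=-4 (Z_1 = 5, 0, 7, 1): Z_4 = 10, 0, 14, 2, mean 6.5.

6.5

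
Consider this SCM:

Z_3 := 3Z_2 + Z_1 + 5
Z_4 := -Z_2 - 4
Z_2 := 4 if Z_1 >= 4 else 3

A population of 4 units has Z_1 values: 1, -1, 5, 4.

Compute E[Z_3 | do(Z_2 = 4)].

do(Z_2=4) breaks Z_2's dependence on Z_1. With Z_2=4 fixed, Z_3 across the units is 18, 16, 22, 21, mean 19.25.

19.25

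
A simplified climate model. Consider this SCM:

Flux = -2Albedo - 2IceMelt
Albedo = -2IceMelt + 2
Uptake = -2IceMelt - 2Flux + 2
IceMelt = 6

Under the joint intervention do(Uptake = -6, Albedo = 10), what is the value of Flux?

Setting Uptake = -6, Albedo = 10 by intervention discards those variables' equations.
Flux = -2Albedo - 2IceMelt  [with Albedo=10, IceMelt=6]  = -32

-32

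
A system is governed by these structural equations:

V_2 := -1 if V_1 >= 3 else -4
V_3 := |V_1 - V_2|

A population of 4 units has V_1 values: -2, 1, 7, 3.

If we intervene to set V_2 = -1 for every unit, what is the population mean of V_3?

Under do(V_2=-1), V_2's equation is replaced by V_2=-1 for every unit. Per-unit V_3: 1, 2, 8, 4. Mean = 3.75.

3.75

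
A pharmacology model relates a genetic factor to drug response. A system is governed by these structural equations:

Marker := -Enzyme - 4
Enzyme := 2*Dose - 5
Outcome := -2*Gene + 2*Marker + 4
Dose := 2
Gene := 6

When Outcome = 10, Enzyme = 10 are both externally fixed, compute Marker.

Under do(Outcome = 10, Enzyme = 10), each intervened variable's structural equation is replaced by its fixed value.
Marker = -Enzyme - 4  [with Enzyme=10]  = -14

-14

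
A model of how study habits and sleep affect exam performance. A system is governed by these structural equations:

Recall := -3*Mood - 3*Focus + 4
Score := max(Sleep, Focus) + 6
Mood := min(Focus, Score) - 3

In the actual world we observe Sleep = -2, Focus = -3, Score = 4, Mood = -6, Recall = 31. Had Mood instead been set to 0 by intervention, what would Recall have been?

Intervening sets Mood = 0 and removes its equation (Mood := min(Focus, Score) - 3).
Recall = -3*Mood - 3*Focus + 4  [with Mood=0, Focus=-3]  = 13

13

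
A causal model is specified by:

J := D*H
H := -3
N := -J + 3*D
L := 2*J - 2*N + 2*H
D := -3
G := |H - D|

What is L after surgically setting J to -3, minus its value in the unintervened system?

Under do(J=-3), the mechanism J := D*H is discarded; J is fixed at -3.
N = -J + 3*D  [with J=-3, D=-3]  = -6
L = 2*J - 2*N + 2*H  [with J=-3, N=-6, H=-3]  = 0
Without intervention: J = D*H  [with D=-3, H=-3]  = 9; N = -J + 3*D  [with J=9, D=-3]  = -18; L = 2*J - 2*N + 2*H  [with J=9, N=-18, H=-3]  = 48.
Change = 0 − 48 = -48.

-48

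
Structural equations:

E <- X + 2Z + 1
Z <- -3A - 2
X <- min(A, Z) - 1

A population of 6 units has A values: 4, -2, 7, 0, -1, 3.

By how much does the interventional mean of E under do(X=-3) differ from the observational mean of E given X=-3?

-17

do(X=-3) breaks X's dependence on A. With X=-3 fixed, E across the units is -30, 6, -48, -6, 0, -24, mean -17.
Observing X=-3 restricts to units where X's equation naturally yields -3: A ∈ {-2, 0}. In that subpopulation E = 6, -6, mean 0.
Difference = -17 − 0 = -17.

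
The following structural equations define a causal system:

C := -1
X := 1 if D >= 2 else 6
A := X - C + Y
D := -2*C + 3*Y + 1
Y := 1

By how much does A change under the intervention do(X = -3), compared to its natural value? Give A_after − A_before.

-4

Intervening sets X = -3 and removes its equation (X := 1 if D >= 2 else 6).
A = X - C + Y  [with X=-3, C=-1, Y=1]  = -1
Without intervention: D = -2*C + 3*Y + 1  [with C=-1, Y=1]  = 6; X = 1 if D >= 2 else 6  [with D=6]  = 1; A = X - C + Y  [with X=1, C=-1, Y=1]  = 3.
Change = -1 − 3 = -4.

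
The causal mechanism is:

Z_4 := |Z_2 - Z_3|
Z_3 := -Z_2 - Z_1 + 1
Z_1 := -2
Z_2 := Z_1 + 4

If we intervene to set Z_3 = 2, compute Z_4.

The intervention breaks the incoming arrows to Z_3: Z_3 := -Z_2 - Z_1 + 1 no longer applies, and Z_3 = 2.
Z_2 = Z_1 + 4  [with Z_1=-2]  = 2
Z_4 = |Z_2 - Z_3|  [with Z_2=2, Z_3=2]  = 0

0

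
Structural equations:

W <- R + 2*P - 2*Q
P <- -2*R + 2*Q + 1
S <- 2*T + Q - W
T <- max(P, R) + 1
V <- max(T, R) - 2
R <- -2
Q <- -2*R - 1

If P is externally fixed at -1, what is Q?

3

Under do(P=-1), the mechanism P <- -2*R + 2*Q + 1 is discarded; P is fixed at -1.
Since Q is not a descendant of the intervened variable, it is unaffected.
Q = -2*R - 1  [with R=-2]  = 3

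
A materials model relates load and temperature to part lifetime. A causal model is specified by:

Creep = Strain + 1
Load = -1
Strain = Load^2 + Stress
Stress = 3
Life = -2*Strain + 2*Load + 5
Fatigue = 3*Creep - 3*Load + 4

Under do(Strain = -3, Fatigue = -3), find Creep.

-2

The joint intervention fixes Strain = -3, Fatigue = -3, removing each variable's own equation.
Creep = Strain + 1  [with Strain=-3]  = -2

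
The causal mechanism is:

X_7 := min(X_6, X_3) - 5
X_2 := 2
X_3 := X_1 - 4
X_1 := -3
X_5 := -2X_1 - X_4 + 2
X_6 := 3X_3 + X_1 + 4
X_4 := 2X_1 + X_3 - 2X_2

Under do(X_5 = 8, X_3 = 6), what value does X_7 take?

The joint intervention fixes X_5 = 8, X_3 = 6, removing each variable's own equation.
X_6 = 3X_3 + X_1 + 4  [with X_3=6, X_1=-3]  = 19
X_7 = min(X_6, X_3) - 5  [with X_6=19, X_3=6]  = 1

1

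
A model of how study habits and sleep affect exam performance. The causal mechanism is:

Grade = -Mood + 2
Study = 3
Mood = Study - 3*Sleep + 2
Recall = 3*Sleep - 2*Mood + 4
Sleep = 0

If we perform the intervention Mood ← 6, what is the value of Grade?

do(Mood=6) replaces the equation Mood = Study - 3*Sleep + 2 with the constant Mood = 6.
Grade = -Mood + 2  [with Mood=6]  = -4

-4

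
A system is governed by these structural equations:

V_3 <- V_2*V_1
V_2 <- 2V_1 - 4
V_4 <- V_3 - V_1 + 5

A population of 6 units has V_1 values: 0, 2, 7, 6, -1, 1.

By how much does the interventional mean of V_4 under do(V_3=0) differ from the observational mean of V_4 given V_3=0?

do(V_3=0) breaks V_3's dependence on V_1. With V_3=0 fixed, V_4 across the units is 5, 3, -2, -1, 6, 4, mean 2.5.
Conditioning on V_3=0 selects the 2 unit(s) with V_1 ∈ {0, 2}. Their V_4 values: 5, 3. Mean = 4.
Difference = 2.5 − 4 = -1.5.

-1.5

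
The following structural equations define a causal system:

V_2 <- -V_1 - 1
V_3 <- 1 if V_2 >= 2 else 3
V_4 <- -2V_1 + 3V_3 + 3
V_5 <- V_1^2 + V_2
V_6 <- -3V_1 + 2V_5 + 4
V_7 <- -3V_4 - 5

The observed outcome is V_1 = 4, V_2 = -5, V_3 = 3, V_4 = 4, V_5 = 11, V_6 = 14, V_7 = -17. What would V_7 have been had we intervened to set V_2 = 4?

Under do(V_2=4), the mechanism V_2 <- -V_1 - 1 is discarded; V_2 is fixed at 4.
V_3 = 1 if V_2 >= 2 else 3  [with V_2=4]  = 1
V_4 = -2V_1 + 3V_3 + 3  [with V_1=4, V_3=1]  = -2
V_7 = -3V_4 - 5  [with V_4=-2]  = 1

1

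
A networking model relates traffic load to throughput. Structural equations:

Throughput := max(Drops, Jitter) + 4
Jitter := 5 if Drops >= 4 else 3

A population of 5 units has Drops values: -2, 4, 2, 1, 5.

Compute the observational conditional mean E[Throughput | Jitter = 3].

E[Throughput|Jitter=3] averages over only the 3 units with Jitter=3 (Drops = -2, 2, 1): Throughput = 7, 7, 7, mean 7.

7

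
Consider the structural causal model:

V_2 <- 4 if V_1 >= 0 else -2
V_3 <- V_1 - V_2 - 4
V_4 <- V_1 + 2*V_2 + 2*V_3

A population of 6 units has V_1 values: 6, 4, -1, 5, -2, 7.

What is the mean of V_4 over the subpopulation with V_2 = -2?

Observing V_2=-2 restricts to units where V_2's equation naturally yields -2: V_1 ∈ {-1, -2}. In that subpopulation V_4 = -11, -14, mean -12.5.

-12.5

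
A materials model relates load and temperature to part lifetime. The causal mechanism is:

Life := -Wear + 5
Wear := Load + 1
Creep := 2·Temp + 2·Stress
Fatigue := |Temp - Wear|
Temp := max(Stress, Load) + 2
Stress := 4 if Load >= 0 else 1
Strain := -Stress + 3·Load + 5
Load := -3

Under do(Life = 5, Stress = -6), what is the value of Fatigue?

The joint intervention fixes Life = 5, Stress = -6, removing each variable's own equation.
Temp = max(Stress, Load) + 2  [with Stress=-6, Load=-3]  = -1
Wear = Load + 1  [with Load=-3]  = -2
Fatigue = |Temp - Wear|  [with Temp=-1, Wear=-2]  = 1

1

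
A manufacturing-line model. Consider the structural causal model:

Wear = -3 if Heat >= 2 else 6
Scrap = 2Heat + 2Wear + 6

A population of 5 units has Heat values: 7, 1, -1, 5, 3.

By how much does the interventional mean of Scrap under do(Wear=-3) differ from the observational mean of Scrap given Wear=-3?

The intervention sets Wear=-3 in all 5 units regardless of Heat. Recomputing Scrap per unit gives 14, 2, -2, 10, 6; average 6.
E[Scrap|Wear=-3] averages over only the 3 units with Wear=-3 (Heat = 7, 5, 3): Scrap = 14, 10, 6, mean 10.
Difference = 6 − 10 = -4.

-4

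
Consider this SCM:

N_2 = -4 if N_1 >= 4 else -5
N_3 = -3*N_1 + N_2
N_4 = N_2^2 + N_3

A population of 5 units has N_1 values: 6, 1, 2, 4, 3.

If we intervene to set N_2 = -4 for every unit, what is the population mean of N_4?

do(N_2=-4) breaks N_2's dependence on N_1. With N_2=-4 fixed, N_4 across the units is -6, 9, 6, 0, 3, mean 2.4.

2.4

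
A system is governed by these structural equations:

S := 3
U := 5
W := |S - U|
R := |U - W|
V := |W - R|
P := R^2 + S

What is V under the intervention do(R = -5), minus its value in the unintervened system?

Intervening sets R = -5 and removes its equation (R := |U - W|).
W = |S - U|  [with S=3, U=5]  = 2
V = |W - R|  [with W=2, R=-5]  = 7
Without intervention: W = |S - U|  [with S=3, U=5]  = 2; R = |U - W|  [with U=5, W=2]  = 3; V = |W - R|  [with W=2, R=3]  = 1.
Change = 7 − 1 = 6.

6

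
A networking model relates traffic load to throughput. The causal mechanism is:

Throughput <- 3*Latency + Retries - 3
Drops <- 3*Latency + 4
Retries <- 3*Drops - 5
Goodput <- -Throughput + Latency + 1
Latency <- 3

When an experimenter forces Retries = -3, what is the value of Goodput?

1

do(Retries=-3) replaces the equation Retries <- 3*Drops - 5 with the constant Retries = -3.
Throughput = 3*Latency + Retries - 3  [with Latency=3, Retries=-3]  = 3
Goodput = -Throughput + Latency + 1  [with Throughput=3, Latency=3]  = 1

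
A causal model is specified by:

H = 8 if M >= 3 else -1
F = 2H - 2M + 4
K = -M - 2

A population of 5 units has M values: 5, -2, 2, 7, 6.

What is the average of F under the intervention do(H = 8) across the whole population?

The intervention sets H=8 in all 5 units regardless of M. Recomputing F per unit gives 10, 24, 16, 6, 8; average 12.8.

12.8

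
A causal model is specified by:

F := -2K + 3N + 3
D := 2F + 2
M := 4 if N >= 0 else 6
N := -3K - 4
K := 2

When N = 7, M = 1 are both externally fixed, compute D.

The joint intervention fixes N = 7, M = 1, removing each variable's own equation.
F = -2K + 3N + 3  [with K=2, N=7]  = 20
D = 2F + 2  [with F=20]  = 42

42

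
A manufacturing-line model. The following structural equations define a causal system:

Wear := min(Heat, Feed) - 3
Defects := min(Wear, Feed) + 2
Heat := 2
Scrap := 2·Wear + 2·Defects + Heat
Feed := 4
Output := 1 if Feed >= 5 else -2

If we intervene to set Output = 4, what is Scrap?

2

do(Output=4) replaces the equation Output := 1 if Feed >= 5 else -2 with the constant Output = 4.
Since Scrap is not a descendant of the intervened variable, it is unaffected.
Wear = min(Heat, Feed) - 3  [with Heat=2, Feed=4]  = -1
Defects = min(Wear, Feed) + 2  [with Wear=-1, Feed=4]  = 1
Scrap = 2·Wear + 2·Defects + Heat  [with Wear=-1, Defects=1, Heat=2]  = 2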